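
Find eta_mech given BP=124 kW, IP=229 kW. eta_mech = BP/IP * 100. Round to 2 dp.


eta_mech = (BP / IP) * 100
Ratio = 124 / 229 = 0.5415
eta_mech = 0.5415 * 100 = 54.15%


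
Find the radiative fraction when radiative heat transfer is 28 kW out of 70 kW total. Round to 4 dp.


f_rad = Q_rad / Q_total
f_rad = 28 / 70 = 0.4000


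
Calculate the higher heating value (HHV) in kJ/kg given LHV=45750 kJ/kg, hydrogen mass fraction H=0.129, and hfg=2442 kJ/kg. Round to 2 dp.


HHV = LHV + hfg * 9 * H
Water addition = 2442 * 9 * 0.129 = 2835.162 kJ/kg
HHV = 45750 + 2835.162 = 48585.16 kJ/kg


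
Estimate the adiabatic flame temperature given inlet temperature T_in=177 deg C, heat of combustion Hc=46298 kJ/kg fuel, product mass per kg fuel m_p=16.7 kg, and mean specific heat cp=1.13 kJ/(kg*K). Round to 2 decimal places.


T_ad = T_in + Hc / (m_p * cp)
Denominator = 16.7 * 1.13 = 18.8710
Temperature rise = 46298 / 18.8710 = 2453.39 K
T_ad = 177 + 2453.39 = 2630.39 deg C


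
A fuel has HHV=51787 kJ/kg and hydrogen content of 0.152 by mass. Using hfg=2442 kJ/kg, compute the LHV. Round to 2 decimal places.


LHV = HHV - hfg * 9 * H
Water correction = 2442 * 9 * 0.152 = 3340.656 kJ/kg
LHV = 51787 - 3340.656 = 48446.34 kJ/kg


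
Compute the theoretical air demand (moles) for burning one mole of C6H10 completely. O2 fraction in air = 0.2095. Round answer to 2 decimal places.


Balanced combustion: C6H10 + 8.5 O2 -> 6 CO2 + 5 H2O
O2 needed = C + H/4 = 6 + 10/4 = 8.50 moles
Air moles = O2 / 0.2095 = 8.50 / 0.2095 = 40.57 moles air


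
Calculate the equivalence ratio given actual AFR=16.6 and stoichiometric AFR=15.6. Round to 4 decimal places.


phi = AFR_stoich / AFR_actual
phi = 15.6 / 16.6 = 0.9398


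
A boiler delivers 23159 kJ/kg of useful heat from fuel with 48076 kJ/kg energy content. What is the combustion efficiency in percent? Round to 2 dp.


Efficiency = (Q_useful / Q_fuel) * 100
Efficiency = (23159 / 48076) * 100
Efficiency = 0.4817 * 100 = 48.17%


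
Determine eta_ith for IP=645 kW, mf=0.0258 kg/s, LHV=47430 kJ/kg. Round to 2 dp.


eta_ith = (IP / (mf * LHV)) * 100
Denominator = 0.0258 * 47430 = 1223.6940 kW
eta_ith = (645 / 1223.6940) * 100 = 52.71%


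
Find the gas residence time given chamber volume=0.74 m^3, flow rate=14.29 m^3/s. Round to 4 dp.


tau = V / Q_flow
tau = 0.74 / 14.29 = 0.0518 s


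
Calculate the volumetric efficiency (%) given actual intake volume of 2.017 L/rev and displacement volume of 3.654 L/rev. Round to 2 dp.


eta_v = (V_actual / V_disp) * 100
Ratio = 2.017 / 3.654 = 0.5520
eta_v = 0.5520 * 100 = 55.20%


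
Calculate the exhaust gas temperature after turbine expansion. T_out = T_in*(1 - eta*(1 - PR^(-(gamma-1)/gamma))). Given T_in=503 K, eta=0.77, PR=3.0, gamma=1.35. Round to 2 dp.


T_out = T_in * (1 - eta * (1 - PR^(-(gamma-1)/gamma)))
Exponent = -(1.35-1)/1.35 = -0.25925926
PR^exp = 3.0^(-0.25925926) = 0.75214556
Factor = 1 - 0.77*(1 - 0.75214556) = 0.80915208
T_out = 503 * 0.80915208 = 407.00 K


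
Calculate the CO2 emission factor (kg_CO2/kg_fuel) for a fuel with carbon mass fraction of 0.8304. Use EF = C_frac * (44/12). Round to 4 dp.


EF = C_frac * (M_CO2 / M_C)
EF = 0.8304 * (44/12)
EF = 0.8304 * 3.666667 = 3.0448 kg_CO2/kg_fuel


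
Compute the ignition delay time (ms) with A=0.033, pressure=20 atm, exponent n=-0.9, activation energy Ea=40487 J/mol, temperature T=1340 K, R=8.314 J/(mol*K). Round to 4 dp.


tau = A * P^n * exp(Ea/(R*T))
P^n = 20^(-0.9) = 0.06746414
Ea/(R*T) = 40487/(8.314*1340) = 3.634133
exp(Ea/(R*T)) = 37.868994
tau = 0.033 * 0.06746414 * 37.868994 = 0.0843 ms


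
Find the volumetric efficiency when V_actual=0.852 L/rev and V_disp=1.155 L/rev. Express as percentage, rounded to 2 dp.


eta_v = (V_actual / V_disp) * 100
Ratio = 0.852 / 1.155 = 0.7377
eta_v = 0.7377 * 100 = 73.77%


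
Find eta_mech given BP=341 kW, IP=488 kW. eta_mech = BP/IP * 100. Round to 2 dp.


eta_mech = (BP / IP) * 100
Ratio = 341 / 488 = 0.6988
eta_mech = 0.6988 * 100 = 69.88%


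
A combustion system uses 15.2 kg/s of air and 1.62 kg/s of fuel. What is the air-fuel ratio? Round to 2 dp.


AFR = m_air / m_fuel
AFR = 15.2 / 1.62 = 9.38


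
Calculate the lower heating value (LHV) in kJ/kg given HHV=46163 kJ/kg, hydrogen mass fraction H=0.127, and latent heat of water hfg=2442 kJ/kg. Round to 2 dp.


LHV = HHV - hfg * 9 * H
Water correction = 2442 * 9 * 0.127 = 2791.206 kJ/kg
LHV = 46163 - 2791.206 = 43371.79 kJ/kg


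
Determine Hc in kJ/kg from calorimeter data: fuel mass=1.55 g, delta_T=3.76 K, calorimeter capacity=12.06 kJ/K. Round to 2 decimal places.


Hc = C_cal * delta_T / m_fuel
Q_released = 12.06 * 3.76 = 45.3456 kJ
m_fuel = 1.55 g = 1.55/1000 kg = 0.001550 kg
Hc = 45.3456 / 0.001550 = 29255.23 kJ/kg


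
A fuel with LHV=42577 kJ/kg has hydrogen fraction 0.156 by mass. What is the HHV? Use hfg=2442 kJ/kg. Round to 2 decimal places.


HHV = LHV + hfg * 9 * H
Water addition = 2442 * 9 * 0.156 = 3428.568 kJ/kg
HHV = 42577 + 3428.568 = 46005.57 kJ/kg


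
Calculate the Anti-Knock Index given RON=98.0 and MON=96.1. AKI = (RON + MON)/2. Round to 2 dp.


AKI = (RON + MON) / 2
AKI = (98.0 + 96.1) / 2
AKI = 194.1 / 2 = 97.05


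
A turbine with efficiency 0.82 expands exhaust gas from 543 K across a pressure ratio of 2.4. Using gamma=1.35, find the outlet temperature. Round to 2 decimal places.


T_out = T_in * (1 - eta * (1 - PR^(-(gamma-1)/gamma)))
Exponent = -(1.35-1)/1.35 = -0.25925926
PR^exp = 2.4^(-0.25925926) = 0.79694200
Factor = 1 - 0.82*(1 - 0.79694200) = 0.83349244
T_out = 543 * 0.83349244 = 452.59 K


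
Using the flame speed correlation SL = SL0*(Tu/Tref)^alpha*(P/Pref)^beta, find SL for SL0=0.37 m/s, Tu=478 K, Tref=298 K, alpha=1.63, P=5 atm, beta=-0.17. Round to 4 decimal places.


SL = SL0 * (Tu/Tref)^alpha * (P/Pref)^beta
T ratio = 478/298 = 1.60402685
(T ratio)^alpha = 1.60402685^1.63 = 2.160205
(P/Pref)^beta = 5^(-0.17) = 0.760633
SL = 0.37 * 2.160205 * 0.760633 = 0.6080 m/s


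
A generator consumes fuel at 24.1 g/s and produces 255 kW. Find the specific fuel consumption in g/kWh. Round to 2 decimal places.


SFC = (mf / BP) * 3600
Rate = 24.1 / 255 = 0.094510 g/(s*kW)
SFC = 0.094510 * 3600 = 340.24 g/kWh


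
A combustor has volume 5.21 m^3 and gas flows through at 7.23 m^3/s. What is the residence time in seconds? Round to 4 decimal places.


tau = V / Q_flow
tau = 5.21 / 7.23 = 0.7206 s


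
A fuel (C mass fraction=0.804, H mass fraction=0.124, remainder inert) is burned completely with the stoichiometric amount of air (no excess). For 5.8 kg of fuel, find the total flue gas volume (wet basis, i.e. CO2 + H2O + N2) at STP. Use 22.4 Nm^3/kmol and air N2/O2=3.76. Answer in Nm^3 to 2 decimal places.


Per kg fuel: CO2 = (C/12 kmol)*22.4 = (0.804/12)*22.4 = 1.50080 Nm^3
Per kg fuel: H2O = (H/2 kmol)*22.4 = (0.124/2)*22.4 = 1.38880 Nm^3
O2 needed per kg fuel = C/12 + H/4 = 0.804/12 + 0.124/4 = 0.09800000 kmol
Per kg fuel: N2 = O2*3.76*22.4 = 0.09800000*3.76*22.4 = 8.25395 Nm^3
Total per kg = 1.50080 + 1.38880 + 8.25395 = 11.14355 Nm^3
Total = 11.14355 * 5.8 = 64.63 Nm^3


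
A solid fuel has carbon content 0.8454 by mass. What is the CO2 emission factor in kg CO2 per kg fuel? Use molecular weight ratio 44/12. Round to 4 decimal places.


EF = C_frac * (M_CO2 / M_C)
EF = 0.8454 * (44/12)
EF = 0.8454 * 3.666667 = 3.0998 kg_CO2/kg_fuel


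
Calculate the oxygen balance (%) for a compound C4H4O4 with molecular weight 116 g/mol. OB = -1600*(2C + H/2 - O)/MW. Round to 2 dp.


OB = -1600 * (2C + H/2 - O) / MW
Inner = 2*4 + 4/2 - 4 = 6.00
OB = -1600 * 6.00 / 116 = -82.76%


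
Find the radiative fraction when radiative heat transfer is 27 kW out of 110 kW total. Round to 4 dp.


f_rad = Q_rad / Q_total
f_rad = 27 / 110 = 0.2455


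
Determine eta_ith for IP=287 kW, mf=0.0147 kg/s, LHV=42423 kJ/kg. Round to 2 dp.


eta_ith = (IP / (mf * LHV)) * 100
Denominator = 0.0147 * 42423 = 623.6181 kW
eta_ith = (287 / 623.6181) * 100 = 46.02%


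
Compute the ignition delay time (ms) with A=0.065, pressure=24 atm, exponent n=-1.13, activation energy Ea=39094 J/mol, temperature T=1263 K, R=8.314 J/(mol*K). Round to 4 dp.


tau = A * P^n * exp(Ea/(R*T))
P^n = 24^(-1.13) = 0.02756521
Ea/(R*T) = 39094/(8.314*1263) = 3.723032
exp(Ea/(R*T)) = 41.389687
tau = 0.065 * 0.02756521 * 41.389687 = 0.0742 ms


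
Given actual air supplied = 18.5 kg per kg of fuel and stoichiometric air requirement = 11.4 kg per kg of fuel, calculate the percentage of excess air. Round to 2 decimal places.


Excess air = actual - stoichiometric = 18.5 - 11.4 = 7.10 kg/kg fuel
Excess air % = (excess / stoich) * 100 = (7.10 / 11.4) * 100 = 62.28%


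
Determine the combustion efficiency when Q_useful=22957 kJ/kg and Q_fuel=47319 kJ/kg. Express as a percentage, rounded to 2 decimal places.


Efficiency = (Q_useful / Q_fuel) * 100
Efficiency = (22957 / 47319) * 100
Efficiency = 0.4852 * 100 = 48.52%


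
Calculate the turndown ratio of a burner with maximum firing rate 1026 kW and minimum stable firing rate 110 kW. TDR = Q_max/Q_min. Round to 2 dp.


TDR = Q_max / Q_min
TDR = 1026 / 110 = 9.33


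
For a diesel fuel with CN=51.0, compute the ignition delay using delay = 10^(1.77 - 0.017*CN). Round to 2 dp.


delay = 10^(1.77 - 0.017*CN)
Exponent = 1.77 - 0.017*51.0 = 0.9030
delay = 10^0.9030 = 8.00 ms


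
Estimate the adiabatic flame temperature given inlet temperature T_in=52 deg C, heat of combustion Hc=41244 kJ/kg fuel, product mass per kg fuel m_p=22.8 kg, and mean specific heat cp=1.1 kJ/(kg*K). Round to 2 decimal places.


T_ad = T_in + Hc / (m_p * cp)
Denominator = 22.8 * 1.1 = 25.0800
Temperature rise = 41244 / 25.0800 = 1644.50 K
T_ad = 52 + 1644.50 = 1696.50 deg C


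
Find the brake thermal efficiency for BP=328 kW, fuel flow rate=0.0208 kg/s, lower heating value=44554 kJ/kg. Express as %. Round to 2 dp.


eta_BTE = (BP / (mf * LHV)) * 100
Denominator = 0.0208 * 44554 = 926.7232 kW
eta_BTE = (328 / 926.7232) * 100 = 35.39%


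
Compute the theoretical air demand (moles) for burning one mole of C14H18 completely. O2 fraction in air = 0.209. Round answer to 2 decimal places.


Balanced combustion: C14H18 + 18.5 O2 -> 14 CO2 + 9 H2O
O2 needed = C + H/4 = 14 + 18/4 = 18.50 moles
Air moles = O2 / 0.209 = 18.50 / 0.209 = 88.52 moles air


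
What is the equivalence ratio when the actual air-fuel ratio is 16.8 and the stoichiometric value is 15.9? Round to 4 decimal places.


phi = AFR_stoich / AFR_actual
phi = 15.9 / 16.8 = 0.9464


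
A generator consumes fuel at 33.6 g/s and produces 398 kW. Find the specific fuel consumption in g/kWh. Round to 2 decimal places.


SFC = (mf / BP) * 3600
Rate = 33.6 / 398 = 0.084422 g/(s*kW)
SFC = 0.084422 * 3600 = 303.92 g/kWh


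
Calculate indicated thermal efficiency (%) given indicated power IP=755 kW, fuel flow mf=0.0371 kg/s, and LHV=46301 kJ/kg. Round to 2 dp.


eta_ith = (IP / (mf * LHV)) * 100
Denominator = 0.0371 * 46301 = 1717.7671 kW
eta_ith = (755 / 1717.7671) * 100 = 43.95%


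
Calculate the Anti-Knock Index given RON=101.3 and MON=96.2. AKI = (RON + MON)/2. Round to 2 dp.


AKI = (RON + MON) / 2
AKI = (101.3 + 96.2) / 2
AKI = 197.5 / 2 = 98.75


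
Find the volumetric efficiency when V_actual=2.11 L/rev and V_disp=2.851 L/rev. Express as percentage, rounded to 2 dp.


eta_v = (V_actual / V_disp) * 100
Ratio = 2.11 / 2.851 = 0.7401
eta_v = 0.7401 * 100 = 74.01%


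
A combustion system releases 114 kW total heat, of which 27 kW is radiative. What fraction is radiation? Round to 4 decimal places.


f_rad = Q_rad / Q_total
f_rad = 27 / 114 = 0.2368


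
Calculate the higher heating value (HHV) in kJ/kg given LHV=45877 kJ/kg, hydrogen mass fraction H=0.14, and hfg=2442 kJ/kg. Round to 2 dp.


HHV = LHV + hfg * 9 * H
Water addition = 2442 * 9 * 0.14 = 3076.920 kJ/kg
HHV = 45877 + 3076.920 = 48953.92 kJ/kg


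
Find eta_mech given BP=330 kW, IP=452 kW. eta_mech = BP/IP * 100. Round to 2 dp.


eta_mech = (BP / IP) * 100
Ratio = 330 / 452 = 0.7301
eta_mech = 0.7301 * 100 = 73.01%


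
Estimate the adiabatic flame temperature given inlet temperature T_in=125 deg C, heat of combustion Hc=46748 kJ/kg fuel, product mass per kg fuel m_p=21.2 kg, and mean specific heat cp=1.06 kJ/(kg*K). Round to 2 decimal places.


T_ad = T_in + Hc / (m_p * cp)
Denominator = 21.2 * 1.06 = 22.4720
Temperature rise = 46748 / 22.4720 = 2080.28 K
T_ad = 125 + 2080.28 = 2205.28 deg C


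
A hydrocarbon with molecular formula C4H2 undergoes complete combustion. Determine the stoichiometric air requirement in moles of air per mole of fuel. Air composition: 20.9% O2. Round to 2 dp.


Balanced combustion: C4H2 + 4.5 O2 -> 4 CO2 + 1 H2O
O2 needed = C + H/4 = 4 + 2/4 = 4.50 moles
Air moles = O2 / 0.209 = 4.50 / 0.209 = 21.53 moles air


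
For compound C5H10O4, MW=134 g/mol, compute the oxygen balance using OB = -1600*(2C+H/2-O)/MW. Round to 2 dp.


OB = -1600 * (2C + H/2 - O) / MW
Inner = 2*5 + 10/2 - 4 = 11.00
OB = -1600 * 11.00 / 134 = -131.34%


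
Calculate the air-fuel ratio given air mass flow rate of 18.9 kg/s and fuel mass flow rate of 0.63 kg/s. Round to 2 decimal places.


AFR = m_air / m_fuel
AFR = 18.9 / 0.63 = 30.00


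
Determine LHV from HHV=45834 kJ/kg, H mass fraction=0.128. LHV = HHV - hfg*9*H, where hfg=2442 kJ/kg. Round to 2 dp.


LHV = HHV - hfg * 9 * H
Water correction = 2442 * 9 * 0.128 = 2813.184 kJ/kg
LHV = 45834 - 2813.184 = 43020.82 kJ/kg


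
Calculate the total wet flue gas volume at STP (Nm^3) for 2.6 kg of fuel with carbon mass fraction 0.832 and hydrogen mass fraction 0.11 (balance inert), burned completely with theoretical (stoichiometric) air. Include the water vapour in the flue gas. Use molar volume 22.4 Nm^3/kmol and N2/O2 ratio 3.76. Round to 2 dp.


Per kg fuel: CO2 = (C/12 kmol)*22.4 = (0.832/12)*22.4 = 1.55307 Nm^3
Per kg fuel: H2O = (H/2 kmol)*22.4 = (0.11/2)*22.4 = 1.23200 Nm^3
O2 needed per kg fuel = C/12 + H/4 = 0.832/12 + 0.11/4 = 0.09683333 kmol
Per kg fuel: N2 = O2*3.76*22.4 = 0.09683333*3.76*22.4 = 8.15569 Nm^3
Total per kg = 1.55307 + 1.23200 + 8.15569 = 10.94076 Nm^3
Total = 10.94076 * 2.6 = 28.45 Nm^3


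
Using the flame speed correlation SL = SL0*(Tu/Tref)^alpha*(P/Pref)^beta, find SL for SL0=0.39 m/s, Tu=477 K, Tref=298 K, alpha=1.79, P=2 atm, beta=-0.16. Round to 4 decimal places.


SL = SL0 * (Tu/Tref)^alpha * (P/Pref)^beta
T ratio = 477/298 = 1.60067114
(T ratio)^alpha = 1.60067114^1.79 = 2.321137
(P/Pref)^beta = 2^(-0.16) = 0.895025
SL = 0.39 * 2.321137 * 0.895025 = 0.8102 m/s


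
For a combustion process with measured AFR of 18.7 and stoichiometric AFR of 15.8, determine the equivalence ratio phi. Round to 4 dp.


phi = AFR_stoich / AFR_actual
phi = 15.8 / 18.7 = 0.8449


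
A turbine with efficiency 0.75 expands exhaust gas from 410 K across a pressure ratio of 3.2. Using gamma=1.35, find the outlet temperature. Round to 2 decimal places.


T_out = T_in * (1 - eta * (1 - PR^(-(gamma-1)/gamma)))
Exponent = -(1.35-1)/1.35 = -0.25925926
PR^exp = 3.2^(-0.25925926) = 0.73966521
Factor = 1 - 0.75*(1 - 0.73966521) = 0.80474891
T_out = 410 * 0.80474891 = 329.95 K


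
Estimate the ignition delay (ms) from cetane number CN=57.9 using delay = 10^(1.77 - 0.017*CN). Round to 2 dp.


delay = 10^(1.77 - 0.017*CN)
Exponent = 1.77 - 0.017*57.9 = 0.7857
delay = 10^0.7857 = 6.11 ms


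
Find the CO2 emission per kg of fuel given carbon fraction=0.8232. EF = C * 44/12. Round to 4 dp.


EF = C_frac * (M_CO2 / M_C)
EF = 0.8232 * (44/12)
EF = 0.8232 * 3.666667 = 3.0184 kg_CO2/kg_fuel


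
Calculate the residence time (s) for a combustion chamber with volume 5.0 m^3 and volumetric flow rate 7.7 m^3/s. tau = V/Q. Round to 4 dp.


tau = V / Q_flow
tau = 5.0 / 7.7 = 0.6494 s


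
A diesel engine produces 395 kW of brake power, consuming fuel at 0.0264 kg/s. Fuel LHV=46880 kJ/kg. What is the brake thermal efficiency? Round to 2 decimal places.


eta_BTE = (BP / (mf * LHV)) * 100
Denominator = 0.0264 * 46880 = 1237.6320 kW
eta_BTE = (395 / 1237.6320) * 100 = 31.92%


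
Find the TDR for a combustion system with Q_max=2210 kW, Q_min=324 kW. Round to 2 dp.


TDR = Q_max / Q_min
TDR = 2210 / 324 = 6.82


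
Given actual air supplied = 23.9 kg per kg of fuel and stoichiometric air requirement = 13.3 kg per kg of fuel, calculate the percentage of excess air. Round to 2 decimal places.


Excess air = actual - stoichiometric = 23.9 - 13.3 = 10.60 kg/kg fuel
Excess air % = (excess / stoich) * 100 = (10.60 / 13.3) * 100 = 79.70%


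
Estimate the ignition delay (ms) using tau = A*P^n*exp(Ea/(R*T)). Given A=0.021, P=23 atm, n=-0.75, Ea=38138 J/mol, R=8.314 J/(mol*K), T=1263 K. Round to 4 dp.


tau = A * P^n * exp(Ea/(R*T))
P^n = 23^(-0.75) = 0.09521473
Ea/(R*T) = 38138/(8.314*1263) = 3.631989
exp(Ea/(R*T)) = 37.787908
tau = 0.021 * 0.09521473 * 37.787908 = 0.0756 ms


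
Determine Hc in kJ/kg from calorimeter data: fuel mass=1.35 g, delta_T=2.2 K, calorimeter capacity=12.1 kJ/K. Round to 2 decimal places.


Hc = C_cal * delta_T / m_fuel
Q_released = 12.1 * 2.2 = 26.6200 kJ
m_fuel = 1.35 g = 1.35/1000 kg = 0.001350 kg
Hc = 26.6200 / 0.001350 = 19718.52 kJ/kg


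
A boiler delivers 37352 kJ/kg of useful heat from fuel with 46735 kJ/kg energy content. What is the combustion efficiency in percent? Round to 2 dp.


Efficiency = (Q_useful / Q_fuel) * 100
Efficiency = (37352 / 46735) * 100
Efficiency = 0.7992 * 100 = 79.92%


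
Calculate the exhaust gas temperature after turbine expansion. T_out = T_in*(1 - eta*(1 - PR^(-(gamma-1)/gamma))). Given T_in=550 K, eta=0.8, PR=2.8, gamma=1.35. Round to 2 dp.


T_out = T_in * (1 - eta * (1 - PR^(-(gamma-1)/gamma)))
Exponent = -(1.35-1)/1.35 = -0.25925926
PR^exp = 2.8^(-0.25925926) = 0.76572026
Factor = 1 - 0.8*(1 - 0.76572026) = 0.81257621
T_out = 550 * 0.81257621 = 446.92 K


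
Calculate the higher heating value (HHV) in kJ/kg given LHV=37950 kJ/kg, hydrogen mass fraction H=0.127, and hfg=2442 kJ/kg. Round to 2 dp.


HHV = LHV + hfg * 9 * H
Water addition = 2442 * 9 * 0.127 = 2791.206 kJ/kg
HHV = 37950 + 2791.206 = 40741.21 kJ/kg


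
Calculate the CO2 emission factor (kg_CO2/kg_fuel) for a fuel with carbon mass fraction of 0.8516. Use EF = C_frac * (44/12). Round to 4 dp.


EF = C_frac * (M_CO2 / M_C)
EF = 0.8516 * (44/12)
EF = 0.8516 * 3.666667 = 3.1225 kg_CO2/kg_fuel


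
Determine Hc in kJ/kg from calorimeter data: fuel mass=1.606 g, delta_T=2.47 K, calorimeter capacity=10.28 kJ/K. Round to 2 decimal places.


Hc = C_cal * delta_T / m_fuel
Q_released = 10.28 * 2.47 = 25.3916 kJ
m_fuel = 1.606 g = 1.606/1000 kg = 0.001606 kg
Hc = 25.3916 / 0.001606 = 15810.46 kJ/kg


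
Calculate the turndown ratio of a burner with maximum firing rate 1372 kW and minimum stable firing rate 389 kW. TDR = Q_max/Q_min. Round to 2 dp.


TDR = Q_max / Q_min
TDR = 1372 / 389 = 3.53


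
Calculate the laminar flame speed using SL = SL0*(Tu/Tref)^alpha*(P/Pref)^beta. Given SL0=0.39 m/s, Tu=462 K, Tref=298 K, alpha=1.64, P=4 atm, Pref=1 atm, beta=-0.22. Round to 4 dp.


SL = SL0 * (Tu/Tref)^alpha * (P/Pref)^beta
T ratio = 462/298 = 1.55033557
(T ratio)^alpha = 1.55033557^1.64 = 2.052571
(P/Pref)^beta = 4^(-0.22) = 0.737135
SL = 0.39 * 2.052571 * 0.737135 = 0.5901 m/s


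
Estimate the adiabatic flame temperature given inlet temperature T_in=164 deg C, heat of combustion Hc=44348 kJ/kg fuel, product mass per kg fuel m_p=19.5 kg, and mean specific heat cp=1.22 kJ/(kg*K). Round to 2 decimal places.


T_ad = T_in + Hc / (m_p * cp)
Denominator = 19.5 * 1.22 = 23.7900
Temperature rise = 44348 / 23.7900 = 1864.14 K
T_ad = 164 + 1864.14 = 2028.14 deg C


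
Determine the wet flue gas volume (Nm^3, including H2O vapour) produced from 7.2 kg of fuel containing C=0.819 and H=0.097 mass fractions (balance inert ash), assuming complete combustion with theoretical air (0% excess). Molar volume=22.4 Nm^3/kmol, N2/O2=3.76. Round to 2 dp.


Per kg fuel: CO2 = (C/12 kmol)*22.4 = (0.819/12)*22.4 = 1.52880 Nm^3
Per kg fuel: H2O = (H/2 kmol)*22.4 = (0.097/2)*22.4 = 1.08640 Nm^3
O2 needed per kg fuel = C/12 + H/4 = 0.819/12 + 0.097/4 = 0.09250000 kmol
Per kg fuel: N2 = O2*3.76*22.4 = 0.09250000*3.76*22.4 = 7.79072 Nm^3
Total per kg = 1.52880 + 1.08640 + 7.79072 = 10.40592 Nm^3
Total = 10.40592 * 7.2 = 74.92 Nm^3


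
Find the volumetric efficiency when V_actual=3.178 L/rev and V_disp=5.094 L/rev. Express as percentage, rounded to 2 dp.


eta_v = (V_actual / V_disp) * 100
Ratio = 3.178 / 5.094 = 0.6239
eta_v = 0.6239 * 100 = 62.39%


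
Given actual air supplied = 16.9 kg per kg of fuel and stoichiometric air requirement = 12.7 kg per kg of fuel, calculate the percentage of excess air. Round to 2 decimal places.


Excess air = actual - stoichiometric = 16.9 - 12.7 = 4.20 kg/kg fuel
Excess air % = (excess / stoich) * 100 = (4.20 / 12.7) * 100 = 33.07%


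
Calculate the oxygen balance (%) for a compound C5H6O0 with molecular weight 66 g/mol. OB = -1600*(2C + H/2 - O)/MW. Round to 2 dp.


OB = -1600 * (2C + H/2 - O) / MW
Inner = 2*5 + 6/2 - 0 = 13.00
OB = -1600 * 13.00 / 66 = -315.15%


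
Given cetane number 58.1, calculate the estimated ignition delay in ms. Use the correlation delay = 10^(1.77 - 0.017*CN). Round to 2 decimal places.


delay = 10^(1.77 - 0.017*CN)
Exponent = 1.77 - 0.017*58.1 = 0.7823
delay = 10^0.7823 = 6.06 ms


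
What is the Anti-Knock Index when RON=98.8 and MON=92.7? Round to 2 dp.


AKI = (RON + MON) / 2
AKI = (98.8 + 92.7) / 2
AKI = 191.5 / 2 = 95.75


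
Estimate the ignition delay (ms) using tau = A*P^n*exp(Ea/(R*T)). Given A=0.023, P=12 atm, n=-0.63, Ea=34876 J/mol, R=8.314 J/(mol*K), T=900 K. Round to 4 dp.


tau = A * P^n * exp(Ea/(R*T))
P^n = 12^(-0.63) = 0.20898534
Ea/(R*T) = 34876/(8.314*900) = 4.660947
exp(Ea/(R*T)) = 105.736138
tau = 0.023 * 0.20898534 * 105.736138 = 0.5082 ms


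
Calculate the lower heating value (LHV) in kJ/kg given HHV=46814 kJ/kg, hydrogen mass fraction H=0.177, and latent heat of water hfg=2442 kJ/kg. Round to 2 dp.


LHV = HHV - hfg * 9 * H
Water correction = 2442 * 9 * 0.177 = 3890.106 kJ/kg
LHV = 46814 - 3890.106 = 42923.89 kJ/kg


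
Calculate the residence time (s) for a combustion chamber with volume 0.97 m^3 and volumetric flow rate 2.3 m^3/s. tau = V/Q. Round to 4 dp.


tau = V / Q_flow
tau = 0.97 / 2.3 = 0.4217 s


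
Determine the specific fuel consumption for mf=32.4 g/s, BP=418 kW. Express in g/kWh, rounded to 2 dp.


SFC = (mf / BP) * 3600
Rate = 32.4 / 418 = 0.077512 g/(s*kW)
SFC = 0.077512 * 3600 = 279.04 g/kWh


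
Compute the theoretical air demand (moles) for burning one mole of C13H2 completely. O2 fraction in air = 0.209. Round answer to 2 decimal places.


Balanced combustion: C13H2 + 13.5 O2 -> 13 CO2 + 1 H2O
O2 needed = C + H/4 = 13 + 2/4 = 13.50 moles
Air moles = O2 / 0.209 = 13.50 / 0.209 = 64.59 moles air


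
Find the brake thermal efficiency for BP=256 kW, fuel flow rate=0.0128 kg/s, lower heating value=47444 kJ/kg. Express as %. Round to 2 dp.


eta_BTE = (BP / (mf * LHV)) * 100
Denominator = 0.0128 * 47444 = 607.2832 kW
eta_BTE = (256 / 607.2832) * 100 = 42.15%


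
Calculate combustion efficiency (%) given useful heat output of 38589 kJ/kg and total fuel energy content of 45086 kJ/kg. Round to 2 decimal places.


Efficiency = (Q_useful / Q_fuel) * 100
Efficiency = (38589 / 45086) * 100
Efficiency = 0.8559 * 100 = 85.59%


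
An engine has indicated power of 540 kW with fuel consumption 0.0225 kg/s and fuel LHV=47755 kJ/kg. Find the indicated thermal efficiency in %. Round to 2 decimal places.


eta_ith = (IP / (mf * LHV)) * 100
Denominator = 0.0225 * 47755 = 1074.4875 kW
eta_ith = (540 / 1074.4875) * 100 = 50.26%


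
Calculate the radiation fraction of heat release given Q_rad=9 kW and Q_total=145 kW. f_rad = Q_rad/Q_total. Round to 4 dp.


f_rad = Q_rad / Q_total
f_rad = 9 / 145 = 0.0621


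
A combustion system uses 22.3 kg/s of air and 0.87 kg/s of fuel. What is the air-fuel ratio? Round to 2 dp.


AFR = m_air / m_fuel
AFR = 22.3 / 0.87 = 25.63


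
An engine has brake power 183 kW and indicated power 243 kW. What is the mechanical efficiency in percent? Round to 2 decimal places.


eta_mech = (BP / IP) * 100
Ratio = 183 / 243 = 0.7531
eta_mech = 0.7531 * 100 = 75.31%


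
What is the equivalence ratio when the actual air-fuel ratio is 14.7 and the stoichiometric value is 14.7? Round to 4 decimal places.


phi = AFR_stoich / AFR_actual
phi = 14.7 / 14.7 = 1.0000


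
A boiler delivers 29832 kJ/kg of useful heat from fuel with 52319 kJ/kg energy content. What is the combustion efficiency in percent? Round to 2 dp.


Efficiency = (Q_useful / Q_fuel) * 100
Efficiency = (29832 / 52319) * 100
Efficiency = 0.5702 * 100 = 57.02%


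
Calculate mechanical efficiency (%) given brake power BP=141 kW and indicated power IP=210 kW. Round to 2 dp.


eta_mech = (BP / IP) * 100
Ratio = 141 / 210 = 0.6714
eta_mech = 0.6714 * 100 = 67.14%


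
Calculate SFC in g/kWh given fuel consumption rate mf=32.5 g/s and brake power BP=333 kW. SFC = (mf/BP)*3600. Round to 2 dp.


SFC = (mf / BP) * 3600
Rate = 32.5 / 333 = 0.097598 g/(s*kW)
SFC = 0.097598 * 3600 = 351.35 g/kWh


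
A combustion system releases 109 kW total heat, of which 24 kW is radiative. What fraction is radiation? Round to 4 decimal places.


f_rad = Q_rad / Q_total
f_rad = 24 / 109 = 0.2202


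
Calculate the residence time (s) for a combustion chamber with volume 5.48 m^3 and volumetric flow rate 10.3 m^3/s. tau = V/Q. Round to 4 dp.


tau = V / Q_flow
tau = 5.48 / 10.3 = 0.5320 s


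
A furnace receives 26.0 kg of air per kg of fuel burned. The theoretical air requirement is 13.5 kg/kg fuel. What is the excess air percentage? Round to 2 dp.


Excess air = actual - stoichiometric = 26.0 - 13.5 = 12.50 kg/kg fuel
Excess air % = (excess / stoich) * 100 = (12.50 / 13.5) * 100 = 92.59%


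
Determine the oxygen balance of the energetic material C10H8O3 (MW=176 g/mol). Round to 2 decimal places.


OB = -1600 * (2C + H/2 - O) / MW
Inner = 2*10 + 8/2 - 3 = 21.00
OB = -1600 * 21.00 / 176 = -190.91%


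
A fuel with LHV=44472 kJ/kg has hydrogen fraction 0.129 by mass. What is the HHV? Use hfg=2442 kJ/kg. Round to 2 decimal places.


HHV = LHV + hfg * 9 * H
Water addition = 2442 * 9 * 0.129 = 2835.162 kJ/kg
HHV = 44472 + 2835.162 = 47307.16 kJ/kg


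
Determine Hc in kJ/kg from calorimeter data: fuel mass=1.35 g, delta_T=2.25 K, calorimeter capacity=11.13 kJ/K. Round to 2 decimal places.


Hc = C_cal * delta_T / m_fuel
Q_released = 11.13 * 2.25 = 25.0425 kJ
m_fuel = 1.35 g = 1.35/1000 kg = 0.001350 kg
Hc = 25.0425 / 0.001350 = 18550.00 kJ/kg


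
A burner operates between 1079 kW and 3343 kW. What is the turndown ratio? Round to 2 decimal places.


TDR = Q_max / Q_min
TDR = 3343 / 1079 = 3.10


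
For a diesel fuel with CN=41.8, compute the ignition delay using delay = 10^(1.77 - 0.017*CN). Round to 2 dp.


delay = 10^(1.77 - 0.017*CN)
Exponent = 1.77 - 0.017*41.8 = 1.0594
delay = 10^1.0594 = 11.47 ms


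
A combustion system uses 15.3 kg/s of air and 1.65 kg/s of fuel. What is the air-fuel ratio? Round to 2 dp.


AFR = m_air / m_fuel
AFR = 15.3 / 1.65 = 9.27


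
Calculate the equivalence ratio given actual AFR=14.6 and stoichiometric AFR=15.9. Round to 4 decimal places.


phi = AFR_stoich / AFR_actual
phi = 15.9 / 14.6 = 1.0890


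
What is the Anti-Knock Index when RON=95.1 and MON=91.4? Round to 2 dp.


AKI = (RON + MON) / 2
AKI = (95.1 + 91.4) / 2
AKI = 186.5 / 2 = 93.25


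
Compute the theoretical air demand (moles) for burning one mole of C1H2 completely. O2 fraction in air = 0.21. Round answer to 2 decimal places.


Balanced combustion: C1H2 + 1.5 O2 -> 1 CO2 + 1 H2O
O2 needed = C + H/4 = 1 + 2/4 = 1.50 moles
Air moles = O2 / 0.21 = 1.50 / 0.21 = 7.14 moles air


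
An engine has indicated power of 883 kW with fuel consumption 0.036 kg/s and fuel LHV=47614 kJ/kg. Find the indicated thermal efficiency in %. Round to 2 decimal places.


eta_ith = (IP / (mf * LHV)) * 100
Denominator = 0.036 * 47614 = 1714.1040 kW
eta_ith = (883 / 1714.1040) * 100 = 51.51%


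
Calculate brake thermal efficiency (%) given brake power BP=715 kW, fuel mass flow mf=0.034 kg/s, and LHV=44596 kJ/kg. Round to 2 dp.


eta_BTE = (BP / (mf * LHV)) * 100
Denominator = 0.034 * 44596 = 1516.2640 kW
eta_BTE = (715 / 1516.2640) * 100 = 47.16%


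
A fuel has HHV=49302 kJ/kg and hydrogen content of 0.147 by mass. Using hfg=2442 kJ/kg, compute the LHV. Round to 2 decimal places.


LHV = HHV - hfg * 9 * H
Water correction = 2442 * 9 * 0.147 = 3230.766 kJ/kg
LHV = 49302 - 3230.766 = 46071.23 kJ/kg


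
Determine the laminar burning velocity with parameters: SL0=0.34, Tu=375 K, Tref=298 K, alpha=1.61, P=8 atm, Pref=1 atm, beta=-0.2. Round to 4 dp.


SL = SL0 * (Tu/Tref)^alpha * (P/Pref)^beta
T ratio = 375/298 = 1.25838926
(T ratio)^alpha = 1.25838926^1.61 = 1.447779
(P/Pref)^beta = 8^(-0.2) = 0.659754
SL = 0.34 * 1.447779 * 0.659754 = 0.3248 m/s


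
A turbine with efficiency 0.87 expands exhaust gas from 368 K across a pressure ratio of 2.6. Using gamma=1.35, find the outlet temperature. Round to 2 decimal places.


T_out = T_in * (1 - eta * (1 - PR^(-(gamma-1)/gamma)))
Exponent = -(1.35-1)/1.35 = -0.25925926
PR^exp = 2.6^(-0.25925926) = 0.78057442
Factor = 1 - 0.87*(1 - 0.78057442) = 0.80909975
T_out = 368 * 0.80909975 = 297.75 K


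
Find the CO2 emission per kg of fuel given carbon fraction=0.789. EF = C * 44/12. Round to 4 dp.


EF = C_frac * (M_CO2 / M_C)
EF = 0.789 * (44/12)
EF = 0.789 * 3.666667 = 2.8930 kg_CO2/kg_fuel


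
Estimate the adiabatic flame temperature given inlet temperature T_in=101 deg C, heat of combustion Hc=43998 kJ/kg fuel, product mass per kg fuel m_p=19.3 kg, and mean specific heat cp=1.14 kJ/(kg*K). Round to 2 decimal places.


T_ad = T_in + Hc / (m_p * cp)
Denominator = 19.3 * 1.14 = 22.0020
Temperature rise = 43998 / 22.0020 = 1999.73 K
T_ad = 101 + 1999.73 = 2100.73 deg C


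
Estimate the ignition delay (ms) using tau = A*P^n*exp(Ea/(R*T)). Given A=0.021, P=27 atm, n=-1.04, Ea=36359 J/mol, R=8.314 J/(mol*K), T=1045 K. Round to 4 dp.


tau = A * P^n * exp(Ea/(R*T))
P^n = 27^(-1.04) = 0.03246248
Ea/(R*T) = 36359/(8.314*1045) = 4.184905
exp(Ea/(R*T)) = 65.687270
tau = 0.021 * 0.03246248 * 65.687270 = 0.0448 ms


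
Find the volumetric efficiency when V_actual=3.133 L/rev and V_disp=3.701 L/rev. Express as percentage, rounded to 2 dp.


eta_v = (V_actual / V_disp) * 100
Ratio = 3.133 / 3.701 = 0.8465
eta_v = 0.8465 * 100 = 84.65%


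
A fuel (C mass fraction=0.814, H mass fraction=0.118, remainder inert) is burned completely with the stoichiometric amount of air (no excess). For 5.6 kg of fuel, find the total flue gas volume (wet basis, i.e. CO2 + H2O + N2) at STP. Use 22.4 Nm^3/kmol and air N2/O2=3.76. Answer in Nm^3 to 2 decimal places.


Per kg fuel: CO2 = (C/12 kmol)*22.4 = (0.814/12)*22.4 = 1.51947 Nm^3
Per kg fuel: H2O = (H/2 kmol)*22.4 = (0.118/2)*22.4 = 1.32160 Nm^3
O2 needed per kg fuel = C/12 + H/4 = 0.814/12 + 0.118/4 = 0.09733333 kmol
Per kg fuel: N2 = O2*3.76*22.4 = 0.09733333*3.76*22.4 = 8.19780 Nm^3
Total per kg = 1.51947 + 1.32160 + 8.19780 = 11.03887 Nm^3
Total = 11.03887 * 5.6 = 61.82 Nm^3


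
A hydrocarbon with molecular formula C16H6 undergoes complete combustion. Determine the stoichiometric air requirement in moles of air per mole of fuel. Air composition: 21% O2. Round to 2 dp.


Balanced combustion: C16H6 + 17.5 O2 -> 16 CO2 + 3 H2O
O2 needed = C + H/4 = 16 + 6/4 = 17.50 moles
Air moles = O2 / 0.21 = 17.50 / 0.21 = 83.33 moles air


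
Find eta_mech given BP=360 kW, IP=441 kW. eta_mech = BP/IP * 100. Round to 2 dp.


eta_mech = (BP / IP) * 100
Ratio = 360 / 441 = 0.8163
eta_mech = 0.8163 * 100 = 81.63%


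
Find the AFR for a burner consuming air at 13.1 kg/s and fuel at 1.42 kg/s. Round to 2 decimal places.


AFR = m_air / m_fuel
AFR = 13.1 / 1.42 = 9.23


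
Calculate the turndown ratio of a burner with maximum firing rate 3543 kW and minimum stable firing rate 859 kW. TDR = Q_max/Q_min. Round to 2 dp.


TDR = Q_max / Q_min
TDR = 3543 / 859 = 4.12


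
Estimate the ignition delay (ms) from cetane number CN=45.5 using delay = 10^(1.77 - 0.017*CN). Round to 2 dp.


delay = 10^(1.77 - 0.017*CN)
Exponent = 1.77 - 0.017*45.5 = 0.9965
delay = 10^0.9965 = 9.92 ms


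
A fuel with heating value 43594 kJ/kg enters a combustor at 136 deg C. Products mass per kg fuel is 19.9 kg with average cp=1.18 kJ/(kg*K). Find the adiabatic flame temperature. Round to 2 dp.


T_ad = T_in + Hc / (m_p * cp)
Denominator = 19.9 * 1.18 = 23.4820
Temperature rise = 43594 / 23.4820 = 1856.49 K
T_ad = 136 + 1856.49 = 1992.49 deg C


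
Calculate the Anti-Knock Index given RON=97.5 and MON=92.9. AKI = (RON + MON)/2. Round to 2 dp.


AKI = (RON + MON) / 2
AKI = (97.5 + 92.9) / 2
AKI = 190.4 / 2 = 95.20


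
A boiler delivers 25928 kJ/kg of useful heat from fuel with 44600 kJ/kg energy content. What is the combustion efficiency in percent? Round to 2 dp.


Efficiency = (Q_useful / Q_fuel) * 100
Efficiency = (25928 / 44600) * 100
Efficiency = 0.5813 * 100 = 58.13%


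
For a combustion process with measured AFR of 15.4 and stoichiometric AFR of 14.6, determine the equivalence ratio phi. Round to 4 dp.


phi = AFR_stoich / AFR_actual
phi = 14.6 / 15.4 = 0.9481


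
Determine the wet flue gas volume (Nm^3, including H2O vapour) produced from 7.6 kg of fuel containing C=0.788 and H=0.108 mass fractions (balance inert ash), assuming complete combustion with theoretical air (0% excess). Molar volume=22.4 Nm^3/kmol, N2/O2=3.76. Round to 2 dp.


Per kg fuel: CO2 = (C/12 kmol)*22.4 = (0.788/12)*22.4 = 1.47093 Nm^3
Per kg fuel: H2O = (H/2 kmol)*22.4 = (0.108/2)*22.4 = 1.20960 Nm^3
O2 needed per kg fuel = C/12 + H/4 = 0.788/12 + 0.108/4 = 0.09266667 kmol
Per kg fuel: N2 = O2*3.76*22.4 = 0.09266667*3.76*22.4 = 7.80476 Nm^3
Total per kg = 1.47093 + 1.20960 + 7.80476 = 10.48529 Nm^3
Total = 10.48529 * 7.6 = 79.69 Nm^3


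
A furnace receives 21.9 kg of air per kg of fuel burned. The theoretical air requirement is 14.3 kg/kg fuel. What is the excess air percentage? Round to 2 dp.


Excess air = actual - stoichiometric = 21.9 - 14.3 = 7.60 kg/kg fuel
Excess air % = (excess / stoich) * 100 = (7.60 / 14.3) * 100 = 53.15%


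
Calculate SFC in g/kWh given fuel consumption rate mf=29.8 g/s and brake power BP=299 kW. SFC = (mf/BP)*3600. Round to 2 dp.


SFC = (mf / BP) * 3600
Rate = 29.8 / 299 = 0.099666 g/(s*kW)
SFC = 0.099666 * 3600 = 358.80 g/kWh


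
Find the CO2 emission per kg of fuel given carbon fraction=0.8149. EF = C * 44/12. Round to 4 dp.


EF = C_frac * (M_CO2 / M_C)
EF = 0.8149 * (44/12)
EF = 0.8149 * 3.666667 = 2.9880 kg_CO2/kg_fuel


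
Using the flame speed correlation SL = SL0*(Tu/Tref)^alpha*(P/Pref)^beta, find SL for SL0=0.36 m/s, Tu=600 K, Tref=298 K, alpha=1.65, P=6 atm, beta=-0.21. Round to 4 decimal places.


SL = SL0 * (Tu/Tref)^alpha * (P/Pref)^beta
T ratio = 600/298 = 2.01342282
(T ratio)^alpha = 2.01342282^1.65 = 3.173166
(P/Pref)^beta = 6^(-0.21) = 0.686417
SL = 0.36 * 3.173166 * 0.686417 = 0.7841 m/s


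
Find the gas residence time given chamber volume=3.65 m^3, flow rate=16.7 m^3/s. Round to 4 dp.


tau = V / Q_flow
tau = 3.65 / 16.7 = 0.2186 s


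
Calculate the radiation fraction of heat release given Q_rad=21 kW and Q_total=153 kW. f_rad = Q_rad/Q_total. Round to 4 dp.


f_rad = Q_rad / Q_total
f_rad = 21 / 153 = 0.1373


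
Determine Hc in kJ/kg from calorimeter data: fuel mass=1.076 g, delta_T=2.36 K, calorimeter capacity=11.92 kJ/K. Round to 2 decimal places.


Hc = C_cal * delta_T / m_fuel
Q_released = 11.92 * 2.36 = 28.1312 kJ
m_fuel = 1.076 g = 1.076/1000 kg = 0.001076 kg
Hc = 28.1312 / 0.001076 = 26144.24 kJ/kg


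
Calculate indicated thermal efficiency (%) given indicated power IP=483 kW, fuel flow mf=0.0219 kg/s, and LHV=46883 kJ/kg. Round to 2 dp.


eta_ith = (IP / (mf * LHV)) * 100
Denominator = 0.0219 * 46883 = 1026.7377 kW
eta_ith = (483 / 1026.7377) * 100 = 47.04%


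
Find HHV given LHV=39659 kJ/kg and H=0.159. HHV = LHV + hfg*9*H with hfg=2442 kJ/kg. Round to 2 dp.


HHV = LHV + hfg * 9 * H
Water addition = 2442 * 9 * 0.159 = 3494.502 kJ/kg
HHV = 39659 + 3494.502 = 43153.50 kJ/kg


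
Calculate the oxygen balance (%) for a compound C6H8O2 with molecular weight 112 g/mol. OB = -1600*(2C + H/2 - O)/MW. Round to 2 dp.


OB = -1600 * (2C + H/2 - O) / MW
Inner = 2*6 + 8/2 - 2 = 14.00
OB = -1600 * 14.00 / 112 = -200.00%


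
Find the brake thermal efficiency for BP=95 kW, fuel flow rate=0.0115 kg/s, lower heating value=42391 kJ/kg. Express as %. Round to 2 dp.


eta_BTE = (BP / (mf * LHV)) * 100
Denominator = 0.0115 * 42391 = 487.4965 kW
eta_BTE = (95 / 487.4965) * 100 = 19.49%


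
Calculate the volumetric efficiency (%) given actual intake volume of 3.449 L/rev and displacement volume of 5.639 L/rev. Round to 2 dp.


eta_v = (V_actual / V_disp) * 100
Ratio = 3.449 / 5.639 = 0.6116
eta_v = 0.6116 * 100 = 61.16%


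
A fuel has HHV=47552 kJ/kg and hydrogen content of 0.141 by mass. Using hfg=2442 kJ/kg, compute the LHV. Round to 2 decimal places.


LHV = HHV - hfg * 9 * H
Water correction = 2442 * 9 * 0.141 = 3098.898 kJ/kg
LHV = 47552 - 3098.898 = 44453.10 kJ/kg


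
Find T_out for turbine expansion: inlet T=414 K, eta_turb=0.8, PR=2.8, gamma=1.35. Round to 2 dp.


T_out = T_in * (1 - eta * (1 - PR^(-(gamma-1)/gamma)))
Exponent = -(1.35-1)/1.35 = -0.25925926
PR^exp = 2.8^(-0.25925926) = 0.76572026
Factor = 1 - 0.8*(1 - 0.76572026) = 0.81257621
T_out = 414 * 0.81257621 = 336.41 K


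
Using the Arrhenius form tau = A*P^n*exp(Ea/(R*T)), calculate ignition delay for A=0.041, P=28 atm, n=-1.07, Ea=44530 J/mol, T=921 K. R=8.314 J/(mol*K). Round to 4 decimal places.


tau = A * P^n * exp(Ea/(R*T))
P^n = 28^(-1.07) = 0.02828401
Ea/(R*T) = 44530/(8.314*921) = 5.815446
exp(Ea/(R*T)) = 335.441050
tau = 0.041 * 0.02828401 * 335.441050 = 0.3890 ms


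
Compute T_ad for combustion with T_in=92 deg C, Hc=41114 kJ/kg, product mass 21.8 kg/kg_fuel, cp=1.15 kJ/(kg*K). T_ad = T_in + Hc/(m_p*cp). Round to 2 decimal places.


T_ad = T_in + Hc / (m_p * cp)
Denominator = 21.8 * 1.15 = 25.0700
Temperature rise = 41114 / 25.0700 = 1639.97 K
T_ad = 92 + 1639.97 = 1731.97 deg C


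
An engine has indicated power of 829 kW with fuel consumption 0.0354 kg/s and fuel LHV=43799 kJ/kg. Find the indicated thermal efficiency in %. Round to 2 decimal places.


eta_ith = (IP / (mf * LHV)) * 100
Denominator = 0.0354 * 43799 = 1550.4846 kW
eta_ith = (829 / 1550.4846) * 100 = 53.47%


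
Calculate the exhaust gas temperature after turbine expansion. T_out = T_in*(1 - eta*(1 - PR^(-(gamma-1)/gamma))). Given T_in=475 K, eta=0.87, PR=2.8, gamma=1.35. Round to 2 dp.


T_out = T_in * (1 - eta * (1 - PR^(-(gamma-1)/gamma)))
Exponent = -(1.35-1)/1.35 = -0.25925926
PR^exp = 2.8^(-0.25925926) = 0.76572026
Factor = 1 - 0.87*(1 - 0.76572026) = 0.79617663
T_out = 475 * 0.79617663 = 378.18 K


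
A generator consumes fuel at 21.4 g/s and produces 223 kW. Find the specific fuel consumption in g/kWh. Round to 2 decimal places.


SFC = (mf / BP) * 3600
Rate = 21.4 / 223 = 0.095964 g/(s*kW)
SFC = 0.095964 * 3600 = 345.47 g/kWh


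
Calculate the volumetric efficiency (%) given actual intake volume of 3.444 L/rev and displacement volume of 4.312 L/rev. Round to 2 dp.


eta_v = (V_actual / V_disp) * 100
Ratio = 3.444 / 4.312 = 0.7987
eta_v = 0.7987 * 100 = 79.87%
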